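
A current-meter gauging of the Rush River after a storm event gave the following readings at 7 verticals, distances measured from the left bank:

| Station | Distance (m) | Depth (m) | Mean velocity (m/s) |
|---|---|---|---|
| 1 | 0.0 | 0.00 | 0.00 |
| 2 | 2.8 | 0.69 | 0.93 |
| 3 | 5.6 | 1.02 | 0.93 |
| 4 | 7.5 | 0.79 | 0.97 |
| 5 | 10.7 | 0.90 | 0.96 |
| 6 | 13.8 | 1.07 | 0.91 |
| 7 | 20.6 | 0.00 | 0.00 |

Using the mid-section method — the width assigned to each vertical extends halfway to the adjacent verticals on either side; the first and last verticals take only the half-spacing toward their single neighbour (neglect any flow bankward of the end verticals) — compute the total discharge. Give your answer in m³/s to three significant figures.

w_2 = (5.6 − 0.0)/2 = 2.8 m; q_2 = 0.93 × 0.69 × 2.8 = 1.797 m³/s
w_3 = (7.5 − 2.8)/2 = 2.35 m; q_3 = 0.93 × 1.02 × 2.35 = 2.229 m³/s
w_4 = (10.7 − 5.6)/2 = 2.55 m; q_4 = 0.97 × 0.79 × 2.55 = 1.954 m³/s
w_5 = (13.8 − 7.5)/2 = 3.15 m; q_5 = 0.96 × 0.90 × 3.15 = 2.722 m³/s
w_6 = (20.6 − 10.7)/2 = 4.95 m; q_6 = 0.91 × 1.07 × 4.95 = 4.820 m³/s
Stations 1, 7 contribute zero (depth or velocity is 0).
Q = Σ qᵢ = 13.52 m³/s

13.5 m³/s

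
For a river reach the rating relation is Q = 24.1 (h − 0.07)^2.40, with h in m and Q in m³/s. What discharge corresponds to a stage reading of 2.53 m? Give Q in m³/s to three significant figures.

Q = 24.1 × (2.53 − 0.07)^2.40 = 24.1 × 2.46^2.40 = 209.1 m³/s

209 m³/s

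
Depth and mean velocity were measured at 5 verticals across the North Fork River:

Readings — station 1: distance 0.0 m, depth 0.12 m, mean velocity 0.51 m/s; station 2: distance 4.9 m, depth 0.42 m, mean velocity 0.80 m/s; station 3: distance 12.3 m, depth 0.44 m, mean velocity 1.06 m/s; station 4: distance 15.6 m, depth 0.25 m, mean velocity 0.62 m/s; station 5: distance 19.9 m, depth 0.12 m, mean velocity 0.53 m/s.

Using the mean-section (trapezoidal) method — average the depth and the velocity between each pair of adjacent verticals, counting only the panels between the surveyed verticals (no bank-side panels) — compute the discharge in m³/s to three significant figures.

Panel 1-2: Δb = 4.9 m, d̄ = (0.12+0.42)/2 = 0.27, v̄ = (0.51+0.80)/2 = 0.655 → q = 4.9×0.27×0.655 = 0.8666 m³/s
Panel 2-3: Δb = 7.4 m, d̄ = (0.42+0.44)/2 = 0.43, v̄ = (0.80+1.06)/2 = 0.93 → q = 7.4×0.43×0.93 = 2.959 m³/s
Panel 3-4: Δb = 3.3 m, d̄ = (0.44+0.25)/2 = 0.345, v̄ = (1.06+0.62)/2 = 0.84 → q = 3.3×0.345×0.84 = 0.9563 m³/s
Panel 4-5: Δb = 4.3 m, d̄ = (0.25+0.12)/2 = 0.185, v̄ = (0.62+0.53)/2 = 0.575 → q = 4.3×0.185×0.575 = 0.4574 m³/s
Q = Σ q = 5.240 m³/s

5.24 m³/s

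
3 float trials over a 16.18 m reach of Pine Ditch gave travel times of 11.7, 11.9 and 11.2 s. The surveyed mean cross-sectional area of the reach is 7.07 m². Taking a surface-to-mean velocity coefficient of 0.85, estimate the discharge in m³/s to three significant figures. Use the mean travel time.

8.38 m³/s

t̄ = (11.7 + 11.9 + 11.2) / 3 = 11.6 s
v_surface = L / t̄ = 16.18 / 11.6 = 1.395 m/s
v_mean = 0.85 × 1.395 = 1.186 m/s
Q = A × v_mean = 7.07 × 1.186 = 8.382 m³/s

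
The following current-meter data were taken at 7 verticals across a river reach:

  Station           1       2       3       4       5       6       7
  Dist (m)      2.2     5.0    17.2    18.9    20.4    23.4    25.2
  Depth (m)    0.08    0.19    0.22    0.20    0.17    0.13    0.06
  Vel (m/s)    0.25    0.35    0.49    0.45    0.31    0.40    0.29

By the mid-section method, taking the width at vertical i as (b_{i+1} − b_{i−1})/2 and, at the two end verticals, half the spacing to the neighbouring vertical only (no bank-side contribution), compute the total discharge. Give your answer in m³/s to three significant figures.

1.68 m³/s

w_1 = (5.0 − 2.2)/2 = 1.4 m; q_1 = 0.25 × 0.08 × 1.4 = 0.02800 m³/s
w_2 = (17.2 − 2.2)/2 = 7.5 m; q_2 = 0.35 × 0.19 × 7.5 = 0.4988 m³/s
w_3 = (18.9 − 5.0)/2 = 6.95 m; q_3 = 0.49 × 0.22 × 6.95 = 0.7492 m³/s
w_4 = (20.4 − 17.2)/2 = 1.6 m; q_4 = 0.45 × 0.20 × 1.6 = 0.1440 m³/s
w_5 = (23.4 − 18.9)/2 = 2.25 m; q_5 = 0.31 × 0.17 × 2.25 = 0.1186 m³/s
w_6 = (25.2 − 20.4)/2 = 2.4 m; q_6 = 0.40 × 0.13 × 2.4 = 0.1248 m³/s
w_7 = (25.2 − 23.4)/2 = 0.9 m; q_7 = 0.29 × 0.06 × 0.9 = 0.01566 m³/s
Q = Σ qᵢ = 1.679 m³/s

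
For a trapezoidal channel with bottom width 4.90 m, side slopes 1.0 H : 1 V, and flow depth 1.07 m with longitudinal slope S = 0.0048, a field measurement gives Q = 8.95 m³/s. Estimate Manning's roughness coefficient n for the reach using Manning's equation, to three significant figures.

0.0428

A = (b + z·y)·y = (4.90 + 1.0×1.07)×1.07 = 6.388 m²
P = b + 2y√(1+z²) = 4.90 + 2×1.07×√(1+1.0²) = 7.926 m
R = A/P = 6.388/7.926 = 0.8059 m
n = (1/Q)·A·R^(2/3)·S^(1/2) = (1/8.95) × 6.388 × 0.8660 × 0.06928 = 0.04282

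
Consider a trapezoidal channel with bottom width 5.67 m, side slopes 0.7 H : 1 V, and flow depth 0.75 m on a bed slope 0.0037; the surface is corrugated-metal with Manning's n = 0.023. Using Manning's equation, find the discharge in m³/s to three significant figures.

8.93 m³/s

A = (b + z·y)·y = (5.67 + 0.7×0.75)×0.75 = 4.646 m²
P = b + 2y√(1+z²) = 5.67 + 2×0.75×√(1+0.7²) = 7.501 m
R = A/P = 4.646/7.501 = 0.6194 m
Q = (1/n)·A·R^(2/3)·S^(1/2) = (1/0.023) × 4.646 × 0.6194^(2/3) × 0.0037^(1/2) = 8.929 m³/s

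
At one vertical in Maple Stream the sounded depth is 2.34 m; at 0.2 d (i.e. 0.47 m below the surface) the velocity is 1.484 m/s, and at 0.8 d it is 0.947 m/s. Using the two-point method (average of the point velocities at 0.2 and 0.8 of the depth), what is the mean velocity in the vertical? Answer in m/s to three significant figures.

1.22 m/s

v̄ = (1.484 + 0.947) / 2 = 1.216 m/s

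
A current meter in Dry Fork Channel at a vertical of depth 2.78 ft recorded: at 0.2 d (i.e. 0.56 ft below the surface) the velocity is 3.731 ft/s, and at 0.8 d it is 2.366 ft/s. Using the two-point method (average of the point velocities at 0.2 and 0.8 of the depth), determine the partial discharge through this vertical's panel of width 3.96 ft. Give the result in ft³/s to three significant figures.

v̄ = (3.731 + 2.366) / 2 = 3.049 ft/s
q = v̄ × d × w = 3.049 × 2.78 × 3.96 = 33.56 ft³/s

33.6 ft³/s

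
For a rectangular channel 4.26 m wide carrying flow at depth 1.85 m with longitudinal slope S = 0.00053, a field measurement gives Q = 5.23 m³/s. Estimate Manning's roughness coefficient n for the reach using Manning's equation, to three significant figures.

0.0345

A = b·y = 4.26 × 1.85 = 7.881 m²
P = b + 2y = 4.26 + 2×1.85 = 7.960 m
R = A/P = 7.881/7.960 = 0.9901 m
n = (1/Q)·A·R^(2/3)·S^(1/2) = (1/5.23) × 7.881 × 0.9934 × 0.02302 = 0.03446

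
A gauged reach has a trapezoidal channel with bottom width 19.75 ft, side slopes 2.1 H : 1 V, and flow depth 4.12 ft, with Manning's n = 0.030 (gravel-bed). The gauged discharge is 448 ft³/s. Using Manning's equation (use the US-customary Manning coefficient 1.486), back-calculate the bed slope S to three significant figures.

A = (b + z·y)·y = (19.75 + 2.1×4.12)×4.12 = 117.0 ft²
P = b + 2y√(1+z²) = 19.75 + 2×4.12×√(1+2.1²) = 38.92 ft
R = A/P = 117.0/38.92 = 3.007 ft
S = (Q·n / (1.486·A·R^(2/3)))² = (448×0.030 / (1.486×117.0×2.083))² = 0.001376

0.00138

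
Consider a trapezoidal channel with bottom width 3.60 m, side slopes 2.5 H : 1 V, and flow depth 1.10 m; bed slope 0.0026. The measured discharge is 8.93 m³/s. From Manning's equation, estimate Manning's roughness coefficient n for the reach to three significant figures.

0.0324

A = (b + z·y)·y = (3.60 + 2.5×1.10)×1.10 = 6.985 m²
P = b + 2y√(1+z²) = 3.60 + 2×1.10×√(1+2.5²) = 9.524 m
R = A/P = 6.985/9.524 = 0.7334 m
n = (1/Q)·A·R^(2/3)·S^(1/2) = (1/8.93) × 6.985 × 0.8133 × 0.05099 = 0.03244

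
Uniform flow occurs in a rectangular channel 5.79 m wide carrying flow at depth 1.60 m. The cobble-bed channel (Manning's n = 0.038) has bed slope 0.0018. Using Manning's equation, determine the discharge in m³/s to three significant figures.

10.6 m³/s

A = b·y = 5.79 × 1.60 = 9.264 m²
P = b + 2y = 5.79 + 2×1.60 = 8.990 m
R = A/P = 9.264/8.990 = 1.030 m
Q = (1/n)·A·R^(2/3)·S^(1/2) = (1/0.038) × 9.264 × 1.030^(2/3) × 0.0018^(1/2) = 10.55 m³/s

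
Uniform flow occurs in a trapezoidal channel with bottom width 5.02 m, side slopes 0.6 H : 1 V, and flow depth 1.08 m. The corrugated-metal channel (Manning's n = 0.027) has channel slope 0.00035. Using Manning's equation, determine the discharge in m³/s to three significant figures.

A = (b + z·y)·y = (5.02 + 0.6×1.08)×1.08 = 6.121 m²
P = b + 2y√(1+z²) = 5.02 + 2×1.08×√(1+0.6²) = 7.539 m
R = A/P = 6.121/7.539 = 0.8120 m
Q = (1/n)·A·R^(2/3)·S^(1/2) = (1/0.027) × 6.121 × 0.8120^(2/3) × 0.00035^(1/2) = 3.692 m³/s

3.69 m³/s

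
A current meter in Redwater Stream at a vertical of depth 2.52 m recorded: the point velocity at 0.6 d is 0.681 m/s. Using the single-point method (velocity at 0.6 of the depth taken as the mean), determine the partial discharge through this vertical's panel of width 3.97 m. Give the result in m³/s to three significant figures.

v̄ = v₀.₆ = 0.681 m/s
q = v̄ × d × w = 0.6810 × 2.52 × 3.97 = 6.813 m³/s

6.81 m³/s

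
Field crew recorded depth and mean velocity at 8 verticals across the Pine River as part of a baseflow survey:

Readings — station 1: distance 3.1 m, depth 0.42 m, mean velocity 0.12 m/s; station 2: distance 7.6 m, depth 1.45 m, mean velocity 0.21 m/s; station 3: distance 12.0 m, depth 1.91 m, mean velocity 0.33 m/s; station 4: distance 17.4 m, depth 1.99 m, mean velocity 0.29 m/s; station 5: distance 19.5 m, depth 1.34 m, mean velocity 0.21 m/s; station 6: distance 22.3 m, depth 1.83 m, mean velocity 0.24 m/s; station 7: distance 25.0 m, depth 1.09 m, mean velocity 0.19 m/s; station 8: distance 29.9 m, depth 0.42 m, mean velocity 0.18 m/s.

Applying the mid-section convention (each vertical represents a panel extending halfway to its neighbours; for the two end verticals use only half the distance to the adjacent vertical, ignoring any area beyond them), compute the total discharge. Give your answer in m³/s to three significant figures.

9.59 m³/s

w_1 = (7.6 − 3.1)/2 = 2.25 m; q_1 = 0.12 × 0.42 × 2.25 = 0.1134 m³/s
w_2 = (12.0 − 3.1)/2 = 4.45 m; q_2 = 0.21 × 1.45 × 4.45 = 1.355 m³/s
w_3 = (17.4 − 7.6)/2 = 4.9 m; q_3 = 0.33 × 1.91 × 4.9 = 3.088 m³/s
w_4 = (19.5 − 12.0)/2 = 3.75 m; q_4 = 0.29 × 1.99 × 3.75 = 2.164 m³/s
w_5 = (22.3 − 17.4)/2 = 2.45 m; q_5 = 0.21 × 1.34 × 2.45 = 0.6894 m³/s
w_6 = (25.0 − 19.5)/2 = 2.75 m; q_6 = 0.24 × 1.83 × 2.75 = 1.208 m³/s
w_7 = (29.9 − 22.3)/2 = 3.8 m; q_7 = 0.19 × 1.09 × 3.8 = 0.7870 m³/s
w_8 = (29.9 − 25.0)/2 = 2.45 m; q_8 = 0.18 × 0.42 × 2.45 = 0.1852 m³/s
Q = Σ qᵢ = 9.590 m³/s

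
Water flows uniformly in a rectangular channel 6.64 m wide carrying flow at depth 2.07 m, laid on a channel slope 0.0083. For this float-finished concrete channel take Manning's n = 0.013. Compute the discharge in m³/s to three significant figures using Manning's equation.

113 m³/s

A = b·y = 6.64 × 2.07 = 13.74 m²
P = b + 2y = 6.64 + 2×2.07 = 10.78 m
R = A/P = 13.74/10.78 = 1.275 m
Q = (1/n)·A·R^(2/3)·S^(1/2) = (1/0.013) × 13.74 × 1.275^(2/3) × 0.0083^(1/2) = 113.3 m³/s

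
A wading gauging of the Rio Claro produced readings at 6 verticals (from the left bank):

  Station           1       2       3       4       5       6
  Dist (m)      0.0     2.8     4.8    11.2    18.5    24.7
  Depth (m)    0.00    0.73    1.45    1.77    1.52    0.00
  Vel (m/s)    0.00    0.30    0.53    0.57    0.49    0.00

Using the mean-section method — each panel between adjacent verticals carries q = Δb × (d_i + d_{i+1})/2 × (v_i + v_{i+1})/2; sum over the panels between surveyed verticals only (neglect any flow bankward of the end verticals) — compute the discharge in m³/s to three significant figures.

14.2 m³/s

Panel 1-2: Δb = 2.8 m, d̄ = (0.00+0.73)/2 = 0.365, v̄ = (0.00+0.30)/2 = 0.15 → q = 2.8×0.365×0.15 = 0.1533 m³/s
Panel 2-3: Δb = 2 m, d̄ = (0.73+1.45)/2 = 1.09, v̄ = (0.30+0.53)/2 = 0.415 → q = 2×1.09×0.415 = 0.9047 m³/s
Panel 3-4: Δb = 6.4 m, d̄ = (1.45+1.77)/2 = 1.61, v̄ = (0.53+0.57)/2 = 0.55 → q = 6.4×1.61×0.55 = 5.667 m³/s
Panel 4-5: Δb = 7.3 m, d̄ = (1.77+1.52)/2 = 1.645, v̄ = (0.57+0.49)/2 = 0.53 → q = 7.3×1.645×0.53 = 6.365 m³/s
Panel 5-6: Δb = 6.2 m, d̄ = (1.52+0.00)/2 = 0.76, v̄ = (0.49+0.00)/2 = 0.245 → q = 6.2×0.76×0.245 = 1.154 m³/s
Q = Σ q = 14.24 m³/s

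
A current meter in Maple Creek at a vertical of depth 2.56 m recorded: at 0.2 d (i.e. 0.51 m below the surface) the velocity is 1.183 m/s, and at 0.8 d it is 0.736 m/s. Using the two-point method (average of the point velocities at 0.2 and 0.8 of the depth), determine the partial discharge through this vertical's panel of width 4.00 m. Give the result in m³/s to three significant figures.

v̄ = (1.183 + 0.736) / 2 = 0.9595 m/s
q = v̄ × d × w = 0.9595 × 2.56 × 4.00 = 9.825 m³/s

9.83 m³/s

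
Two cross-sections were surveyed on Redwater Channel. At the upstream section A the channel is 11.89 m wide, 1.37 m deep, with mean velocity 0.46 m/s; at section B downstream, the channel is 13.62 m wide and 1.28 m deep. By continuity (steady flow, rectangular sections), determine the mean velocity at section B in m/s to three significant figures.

Q = A₁V₁ = (11.89×1.37) × 0.46 = 7.493 m³/s
A₂ = 13.62 × 1.28 = 17.43 m²
V₂ = Q/A₂ = 7.493/17.43 = 0.4298 m/s

0.430 m/s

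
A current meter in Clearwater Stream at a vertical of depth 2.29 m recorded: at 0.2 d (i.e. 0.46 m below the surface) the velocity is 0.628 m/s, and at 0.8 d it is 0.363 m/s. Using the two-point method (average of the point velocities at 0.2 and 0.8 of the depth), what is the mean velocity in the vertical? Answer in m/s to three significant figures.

v̄ = (0.628 + 0.363) / 2 = 0.4955 m/s

0.496 m/s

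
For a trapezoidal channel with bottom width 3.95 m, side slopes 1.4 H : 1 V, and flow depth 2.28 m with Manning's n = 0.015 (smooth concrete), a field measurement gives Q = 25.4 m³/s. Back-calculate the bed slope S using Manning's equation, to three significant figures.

A = (b + z·y)·y = (3.95 + 1.4×2.28)×2.28 = 16.28 m²
P = b + 2y√(1+z²) = 3.95 + 2×2.28×√(1+1.4²) = 11.80 m
R = A/P = 16.28/11.80 = 1.381 m
S = (Q·n / (1·A·R^(2/3)))² = (25.4×0.015 / (1×16.28×1.240))² = 0.0003561

0.000356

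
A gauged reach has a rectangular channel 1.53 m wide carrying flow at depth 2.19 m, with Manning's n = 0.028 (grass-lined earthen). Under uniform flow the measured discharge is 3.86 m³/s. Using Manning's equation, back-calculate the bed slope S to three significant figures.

0.00222

A = b·y = 1.53 × 2.19 = 3.351 m²
P = b + 2y = 1.53 + 2×2.19 = 5.910 m
R = A/P = 3.351/5.910 = 0.5670 m
S = (Q·n / (1·A·R^(2/3)))² = (3.86×0.028 / (1×3.351×0.6850))² = 0.002217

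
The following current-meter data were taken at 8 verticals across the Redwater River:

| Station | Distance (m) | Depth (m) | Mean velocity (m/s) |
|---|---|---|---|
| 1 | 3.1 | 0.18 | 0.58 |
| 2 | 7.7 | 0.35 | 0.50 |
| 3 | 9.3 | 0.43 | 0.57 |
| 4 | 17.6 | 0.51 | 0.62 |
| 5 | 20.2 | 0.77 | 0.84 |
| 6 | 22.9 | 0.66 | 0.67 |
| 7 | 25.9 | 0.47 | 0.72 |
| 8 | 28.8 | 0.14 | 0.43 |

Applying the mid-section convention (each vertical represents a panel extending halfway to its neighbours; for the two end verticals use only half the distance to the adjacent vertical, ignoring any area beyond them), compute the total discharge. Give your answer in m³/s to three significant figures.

w_1 = (7.7 − 3.1)/2 = 2.3 m; q_1 = 0.58 × 0.18 × 2.3 = 0.2401 m³/s
w_2 = (9.3 − 3.1)/2 = 3.1 m; q_2 = 0.50 × 0.35 × 3.1 = 0.5425 m³/s
w_3 = (17.6 − 7.7)/2 = 4.95 m; q_3 = 0.57 × 0.43 × 4.95 = 1.213 m³/s
w_4 = (20.2 − 9.3)/2 = 5.45 m; q_4 = 0.62 × 0.51 × 5.45 = 1.723 m³/s
w_5 = (22.9 − 17.6)/2 = 2.65 m; q_5 = 0.84 × 0.77 × 2.65 = 1.714 m³/s
w_6 = (25.9 − 20.2)/2 = 2.85 m; q_6 = 0.67 × 0.66 × 2.85 = 1.260 m³/s
w_7 = (28.8 − 22.9)/2 = 2.95 m; q_7 = 0.72 × 0.47 × 2.95 = 0.9983 m³/s
w_8 = (28.8 − 25.9)/2 = 1.45 m; q_8 = 0.43 × 0.14 × 1.45 = 0.08729 m³/s
Q = Σ qᵢ = 7.779 m³/s

7.78 m³/s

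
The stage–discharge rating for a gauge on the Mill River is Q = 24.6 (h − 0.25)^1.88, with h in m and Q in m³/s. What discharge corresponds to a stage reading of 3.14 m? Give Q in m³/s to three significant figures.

181 m³/s

Q = 24.6 × (3.14 − 0.25)^1.88 = 24.6 × 2.89^1.88 = 180.9 m³/s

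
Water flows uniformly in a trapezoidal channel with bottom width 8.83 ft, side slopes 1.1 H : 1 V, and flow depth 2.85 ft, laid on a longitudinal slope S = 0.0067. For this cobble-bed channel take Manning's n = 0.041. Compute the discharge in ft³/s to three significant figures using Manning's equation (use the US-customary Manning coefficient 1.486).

A = (b + z·y)·y = (8.83 + 1.1×2.85)×2.85 = 34.10 ft²
P = b + 2y√(1+z²) = 8.83 + 2×2.85×√(1+1.1²) = 17.30 ft
R = A/P = 34.10/17.30 = 1.971 ft
Q = (1.486/n)·A·R^(2/3)·S^(1/2) = (1.486/0.041) × 34.10 × 1.971^(2/3) × 0.0067^(1/2) = 159.0 ft³/s

159 ft³/s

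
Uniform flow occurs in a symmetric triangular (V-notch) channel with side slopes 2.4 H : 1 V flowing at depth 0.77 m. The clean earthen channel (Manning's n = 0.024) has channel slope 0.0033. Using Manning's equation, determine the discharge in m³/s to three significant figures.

1.71 m³/s

A = z·y² = 2.4×0.77² = 1.423 m²
P = 2y√(1+z²) = 2×0.77×√(1+2.4²) = 4.004 m
R = A/P = 1.423/4.004 = 0.3554 m
Q = (1/n)·A·R^(2/3)·S^(1/2) = (1/0.024) × 1.423 × 0.3554^(2/3) × 0.0033^(1/2) = 1.709 m³/s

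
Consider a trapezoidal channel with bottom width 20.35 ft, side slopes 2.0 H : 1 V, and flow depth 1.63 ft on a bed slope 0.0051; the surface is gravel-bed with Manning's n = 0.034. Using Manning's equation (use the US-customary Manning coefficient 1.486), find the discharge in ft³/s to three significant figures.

A = (b + z·y)·y = (20.35 + 2.0×1.63)×1.63 = 38.48 ft²
P = b + 2y√(1+z²) = 20.35 + 2×1.63×√(1+2.0²) = 27.64 ft
R = A/P = 38.48/27.64 = 1.392 ft
Q = (1.486/n)·A·R^(2/3)·S^(1/2) = (1.486/0.034) × 38.48 × 1.392^(2/3) × 0.0051^(1/2) = 149.8 ft³/s

150 ft³/s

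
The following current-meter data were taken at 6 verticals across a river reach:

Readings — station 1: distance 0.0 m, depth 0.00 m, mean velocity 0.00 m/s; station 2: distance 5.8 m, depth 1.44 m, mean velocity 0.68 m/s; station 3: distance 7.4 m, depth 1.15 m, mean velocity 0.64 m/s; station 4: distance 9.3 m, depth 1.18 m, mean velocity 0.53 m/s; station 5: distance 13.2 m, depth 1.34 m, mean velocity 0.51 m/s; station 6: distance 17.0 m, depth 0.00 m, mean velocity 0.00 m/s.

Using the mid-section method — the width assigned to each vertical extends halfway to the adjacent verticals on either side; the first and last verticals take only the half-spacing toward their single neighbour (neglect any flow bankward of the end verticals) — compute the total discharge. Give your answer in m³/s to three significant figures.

w_2 = (7.4 − 0.0)/2 = 3.7 m; q_2 = 0.68 × 1.44 × 3.7 = 3.623 m³/s
w_3 = (9.3 − 5.8)/2 = 1.75 m; q_3 = 0.64 × 1.15 × 1.75 = 1.288 m³/s
w_4 = (13.2 − 7.4)/2 = 2.9 m; q_4 = 0.53 × 1.18 × 2.9 = 1.814 m³/s
w_5 = (17.0 − 9.3)/2 = 3.85 m; q_5 = 0.51 × 1.34 × 3.85 = 2.631 m³/s
Stations 1, 6 contribute zero (depth or velocity is 0).
Q = Σ qᵢ = 9.356 m³/s

9.36 m³/s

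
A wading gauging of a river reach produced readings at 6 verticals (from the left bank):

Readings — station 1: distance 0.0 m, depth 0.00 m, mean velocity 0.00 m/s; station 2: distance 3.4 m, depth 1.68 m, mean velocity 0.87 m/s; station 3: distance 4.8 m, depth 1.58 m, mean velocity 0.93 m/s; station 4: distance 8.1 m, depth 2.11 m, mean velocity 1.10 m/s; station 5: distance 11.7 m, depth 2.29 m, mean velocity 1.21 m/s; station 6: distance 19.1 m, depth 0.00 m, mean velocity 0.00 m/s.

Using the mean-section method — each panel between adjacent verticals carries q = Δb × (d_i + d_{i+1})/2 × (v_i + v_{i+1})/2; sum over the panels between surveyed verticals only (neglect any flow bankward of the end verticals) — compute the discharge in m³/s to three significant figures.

23.7 m³/s

Panel 1-2: Δb = 3.4 m, d̄ = (0.00+1.68)/2 = 0.84, v̄ = (0.00+0.87)/2 = 0.435 → q = 3.4×0.84×0.435 = 1.242 m³/s
Panel 2-3: Δb = 1.4 m, d̄ = (1.68+1.58)/2 = 1.63, v̄ = (0.87+0.93)/2 = 0.9 → q = 1.4×1.63×0.9 = 2.054 m³/s
Panel 3-4: Δb = 3.3 m, d̄ = (1.58+2.11)/2 = 1.845, v̄ = (0.93+1.10)/2 = 1.015 → q = 3.3×1.845×1.015 = 6.180 m³/s
Panel 4-5: Δb = 3.6 m, d̄ = (2.11+2.29)/2 = 2.2, v̄ = (1.10+1.21)/2 = 1.155 → q = 3.6×2.2×1.155 = 9.148 m³/s
Panel 5-6: Δb = 7.4 m, d̄ = (2.29+0.00)/2 = 1.145, v̄ = (1.21+0.00)/2 = 0.605 → q = 7.4×1.145×0.605 = 5.126 m³/s
Q = Σ q = 23.75 m³/s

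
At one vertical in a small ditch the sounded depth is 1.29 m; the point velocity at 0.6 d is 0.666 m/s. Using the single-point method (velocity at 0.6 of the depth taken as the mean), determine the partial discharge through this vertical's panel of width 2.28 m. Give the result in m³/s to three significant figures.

1.96 m³/s

v̄ = v₀.₆ = 0.666 m/s
q = v̄ × d × w = 0.6660 × 1.29 × 2.28 = 1.959 m³/s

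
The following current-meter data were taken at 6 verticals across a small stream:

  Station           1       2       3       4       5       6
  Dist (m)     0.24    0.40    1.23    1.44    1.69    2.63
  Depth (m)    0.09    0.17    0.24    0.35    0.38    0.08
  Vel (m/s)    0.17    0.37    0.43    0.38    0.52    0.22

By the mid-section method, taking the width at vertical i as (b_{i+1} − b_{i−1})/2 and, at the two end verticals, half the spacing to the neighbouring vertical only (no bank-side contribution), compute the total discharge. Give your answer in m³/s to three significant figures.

0.242 m³/s

w_1 = (0.40 − 0.24)/2 = 0.08 m; q_1 = 0.17 × 0.09 × 0.08 = 0.001224 m³/s
w_2 = (1.23 − 0.24)/2 = 0.495 m; q_2 = 0.37 × 0.17 × 0.495 = 0.03114 m³/s
w_3 = (1.44 − 0.40)/2 = 0.52 m; q_3 = 0.43 × 0.24 × 0.52 = 0.05366 m³/s
w_4 = (1.69 − 1.23)/2 = 0.23 m; q_4 = 0.38 × 0.35 × 0.23 = 0.03059 m³/s
w_5 = (2.63 − 1.44)/2 = 0.595 m; q_5 = 0.52 × 0.38 × 0.595 = 0.1176 m³/s
w_6 = (2.63 − 1.69)/2 = 0.47 m; q_6 = 0.22 × 0.08 × 0.47 = 0.008272 m³/s
Q = Σ qᵢ = 0.2425 m³/s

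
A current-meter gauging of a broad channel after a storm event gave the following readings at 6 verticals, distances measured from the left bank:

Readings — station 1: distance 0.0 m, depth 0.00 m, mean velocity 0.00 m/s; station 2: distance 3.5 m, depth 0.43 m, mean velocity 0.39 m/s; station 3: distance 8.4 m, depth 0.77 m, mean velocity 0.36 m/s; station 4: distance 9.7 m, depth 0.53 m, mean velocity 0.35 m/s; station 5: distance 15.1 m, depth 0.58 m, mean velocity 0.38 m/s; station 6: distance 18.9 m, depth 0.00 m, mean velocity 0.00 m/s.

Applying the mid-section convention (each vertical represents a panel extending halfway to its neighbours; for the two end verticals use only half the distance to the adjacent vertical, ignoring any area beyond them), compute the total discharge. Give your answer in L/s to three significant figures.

w_2 = (8.4 − 0.0)/2 = 4.2 m; q_2 = 0.39 × 0.43 × 4.2 = 0.7043 m³/s
w_3 = (9.7 − 3.5)/2 = 3.1 m; q_3 = 0.36 × 0.77 × 3.1 = 0.8593 m³/s
w_4 = (15.1 − 8.4)/2 = 3.35 m; q_4 = 0.35 × 0.53 × 3.35 = 0.6214 m³/s
w_5 = (18.9 − 9.7)/2 = 4.6 m; q_5 = 0.38 × 0.58 × 4.6 = 1.014 m³/s
Stations 1, 6 contribute zero (depth or velocity is 0).
Q = Σ qᵢ = 3.199 m³/s
= 3.199 × 1000 = 3199 L/s

3200 L/s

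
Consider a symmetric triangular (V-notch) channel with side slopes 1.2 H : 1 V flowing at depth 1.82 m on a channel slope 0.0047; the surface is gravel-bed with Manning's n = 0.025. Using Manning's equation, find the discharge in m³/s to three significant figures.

A = z·y² = 1.2×1.82² = 3.975 m²
P = 2y√(1+z²) = 2×1.82×√(1+1.2²) = 5.686 m
R = A/P = 3.975/5.686 = 0.6991 m
Q = (1/n)·A·R^(2/3)·S^(1/2) = (1/0.025) × 3.975 × 0.6991^(2/3) × 0.0047^(1/2) = 8.586 m³/s

8.59 m³/s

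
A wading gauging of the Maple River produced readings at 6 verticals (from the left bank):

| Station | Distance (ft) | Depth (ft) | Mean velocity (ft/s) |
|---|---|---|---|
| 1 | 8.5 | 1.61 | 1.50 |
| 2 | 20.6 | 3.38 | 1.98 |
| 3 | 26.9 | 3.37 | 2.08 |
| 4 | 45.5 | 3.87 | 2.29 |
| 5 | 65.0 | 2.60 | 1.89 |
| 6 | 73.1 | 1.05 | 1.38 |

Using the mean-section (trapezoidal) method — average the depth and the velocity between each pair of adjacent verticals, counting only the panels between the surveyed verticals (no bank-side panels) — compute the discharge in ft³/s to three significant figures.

399 ft³/s

Panel 1-2: Δb = 12.1 ft, d̄ = (1.61+3.38)/2 = 2.495, v̄ = (1.50+1.98)/2 = 1.74 → q = 12.1×2.495×1.74 = 52.53 ft³/s
Panel 2-3: Δb = 6.3 ft, d̄ = (3.38+3.37)/2 = 3.375, v̄ = (1.98+2.08)/2 = 2.03 → q = 6.3×3.375×2.03 = 43.16 ft³/s
Panel 3-4: Δb = 18.6 ft, d̄ = (3.37+3.87)/2 = 3.62, v̄ = (2.08+2.29)/2 = 2.185 → q = 18.6×3.62×2.185 = 147.1 ft³/s
Panel 4-5: Δb = 19.5 ft, d̄ = (3.87+2.60)/2 = 3.235, v̄ = (2.29+1.89)/2 = 2.09 → q = 19.5×3.235×2.09 = 131.8 ft³/s
Panel 5-6: Δb = 8.1 ft, d̄ = (2.60+1.05)/2 = 1.825, v̄ = (1.89+1.38)/2 = 1.635 → q = 8.1×1.825×1.635 = 24.17 ft³/s
Q = Σ q = 398.8 ft³/s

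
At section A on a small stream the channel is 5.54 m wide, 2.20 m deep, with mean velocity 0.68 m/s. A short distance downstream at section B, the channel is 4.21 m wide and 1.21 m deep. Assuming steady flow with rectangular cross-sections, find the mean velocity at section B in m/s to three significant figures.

1.63 m/s

Q = A₁V₁ = (5.54×2.20) × 0.68 = 8.288 m³/s
A₂ = 4.21 × 1.21 = 5.094 m²
V₂ = Q/A₂ = 8.288/5.094 = 1.627 m/s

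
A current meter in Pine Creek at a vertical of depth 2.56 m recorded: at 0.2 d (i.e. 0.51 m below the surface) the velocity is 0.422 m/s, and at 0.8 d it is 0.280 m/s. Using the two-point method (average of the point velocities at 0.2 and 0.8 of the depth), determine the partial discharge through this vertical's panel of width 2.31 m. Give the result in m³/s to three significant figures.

2.08 m³/s

v̄ = (0.422 + 0.280) / 2 = 0.3510 m/s
q = v̄ × d × w = 0.3510 × 2.56 × 2.31 = 2.076 m³/s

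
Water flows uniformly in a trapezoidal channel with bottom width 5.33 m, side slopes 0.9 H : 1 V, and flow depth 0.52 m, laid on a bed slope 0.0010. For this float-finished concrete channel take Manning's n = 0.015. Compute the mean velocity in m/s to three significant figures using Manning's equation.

1.23 m/s

A = (b + z·y)·y = (5.33 + 0.9×0.52)×0.52 = 3.015 m²
P = b + 2y√(1+z²) = 5.33 + 2×0.52×√(1+0.9²) = 6.729 m
R = A/P = 3.015/6.729 = 0.4480 m
Q = (1/n)·A·R^(2/3)·S^(1/2) = (1/0.015) × 3.015 × 0.4480^(2/3) × 0.0010^(1/2) = 3.722 m³/s
V = Q/A = 3.722/3.015 = 1.234 m/s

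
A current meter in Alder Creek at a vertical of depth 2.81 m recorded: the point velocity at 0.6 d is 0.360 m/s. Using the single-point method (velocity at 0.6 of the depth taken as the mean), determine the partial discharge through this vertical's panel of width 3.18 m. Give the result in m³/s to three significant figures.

3.22 m³/s

v̄ = v₀.₆ = 0.360 m/s
q = v̄ × d × w = 0.3600 × 2.81 × 3.18 = 3.217 m³/s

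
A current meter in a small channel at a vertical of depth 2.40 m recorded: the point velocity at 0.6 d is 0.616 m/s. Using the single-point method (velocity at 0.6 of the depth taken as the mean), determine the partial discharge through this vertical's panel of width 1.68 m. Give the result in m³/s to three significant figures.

v̄ = v₀.₆ = 0.616 m/s
q = v̄ × d × w = 0.6160 × 2.40 × 1.68 = 2.484 m³/s

2.48 m³/s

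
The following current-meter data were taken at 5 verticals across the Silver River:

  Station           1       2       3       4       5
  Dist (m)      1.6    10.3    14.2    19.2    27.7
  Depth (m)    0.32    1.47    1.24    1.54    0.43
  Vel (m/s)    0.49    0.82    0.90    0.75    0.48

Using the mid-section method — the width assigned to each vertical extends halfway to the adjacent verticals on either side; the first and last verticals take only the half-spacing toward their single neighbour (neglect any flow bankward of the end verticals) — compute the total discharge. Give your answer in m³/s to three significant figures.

w_1 = (10.3 − 1.6)/2 = 4.35 m; q_1 = 0.49 × 0.32 × 4.35 = 0.6821 m³/s
w_2 = (14.2 − 1.6)/2 = 6.3 m; q_2 = 0.82 × 1.47 × 6.3 = 7.594 m³/s
w_3 = (19.2 − 10.3)/2 = 4.45 m; q_3 = 0.90 × 1.24 × 4.45 = 4.966 m³/s
w_4 = (27.7 − 14.2)/2 = 6.75 m; q_4 = 0.75 × 1.54 × 6.75 = 7.796 m³/s
w_5 = (27.7 − 19.2)/2 = 4.25 m; q_5 = 0.48 × 0.43 × 4.25 = 0.8772 m³/s
Q = Σ qᵢ = 21.92 m³/s

21.9 m³/s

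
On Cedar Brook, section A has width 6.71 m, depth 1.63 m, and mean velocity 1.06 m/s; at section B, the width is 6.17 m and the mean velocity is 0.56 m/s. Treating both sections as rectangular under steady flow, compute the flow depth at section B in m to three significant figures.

Q = A₁V₁ = (6.71×1.63) × 1.06 = 11.59 m³/s
d₂ = Q/(b₂ V₂) = 11.59/(6.17×0.56) = 3.355 m

3.36 m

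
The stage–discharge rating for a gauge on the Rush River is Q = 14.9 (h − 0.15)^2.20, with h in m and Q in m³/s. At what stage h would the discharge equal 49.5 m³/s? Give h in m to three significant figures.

h − h₀ = (Q/C)^(1/b) = (49.5/14.9)^(1/2.20) = 1.726 m
h = 0.15 + 1.726 = 1.876 m

1.88 m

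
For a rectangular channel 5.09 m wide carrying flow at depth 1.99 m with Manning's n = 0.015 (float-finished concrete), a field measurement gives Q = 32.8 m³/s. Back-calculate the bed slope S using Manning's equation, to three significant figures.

A = b·y = 5.09 × 1.99 = 10.13 m²
P = b + 2y = 5.09 + 2×1.99 = 9.070 m
R = A/P = 10.13/9.070 = 1.117 m
S = (Q·n / (1·A·R^(2/3)))² = (32.8×0.015 / (1×10.13×1.076))² = 0.002036

0.00204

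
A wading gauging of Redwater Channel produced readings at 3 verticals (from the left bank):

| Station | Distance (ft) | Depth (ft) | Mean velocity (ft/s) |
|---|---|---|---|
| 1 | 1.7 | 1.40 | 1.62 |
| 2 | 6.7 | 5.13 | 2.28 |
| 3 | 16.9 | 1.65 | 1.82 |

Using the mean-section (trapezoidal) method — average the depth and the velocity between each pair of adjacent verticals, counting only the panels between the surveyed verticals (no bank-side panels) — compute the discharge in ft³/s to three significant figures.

103 ft³/s

Panel 1-2: Δb = 5 ft, d̄ = (1.40+5.13)/2 = 3.265, v̄ = (1.62+2.28)/2 = 1.95 → q = 5×3.265×1.95 = 31.83 ft³/s
Panel 2-3: Δb = 10.2 ft, d̄ = (5.13+1.65)/2 = 3.39, v̄ = (2.28+1.82)/2 = 2.05 → q = 10.2×3.39×2.05 = 70.88 ft³/s
Q = Σ q = 102.7 ft³/s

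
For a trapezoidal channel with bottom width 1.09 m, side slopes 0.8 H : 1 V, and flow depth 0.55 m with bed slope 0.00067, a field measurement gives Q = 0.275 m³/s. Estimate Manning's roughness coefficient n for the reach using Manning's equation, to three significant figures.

0.0383

A = (b + z·y)·y = (1.09 + 0.8×0.55)×0.55 = 0.8415 m²
P = b + 2y√(1+z²) = 1.09 + 2×0.55×√(1+0.8²) = 2.499 m
R = A/P = 0.8415/2.499 = 0.3368 m
n = (1/Q)·A·R^(2/3)·S^(1/2) = (1/0.275) × 0.8415 × 0.4841 × 0.02588 = 0.03834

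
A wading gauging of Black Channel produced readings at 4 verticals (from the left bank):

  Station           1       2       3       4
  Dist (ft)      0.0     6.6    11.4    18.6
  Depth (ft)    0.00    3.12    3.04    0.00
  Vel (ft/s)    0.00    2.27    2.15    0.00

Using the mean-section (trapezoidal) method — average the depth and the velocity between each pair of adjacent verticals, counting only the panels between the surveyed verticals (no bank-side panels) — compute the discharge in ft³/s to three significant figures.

56.1 ft³/s

Panel 1-2: Δb = 6.6 ft, d̄ = (0.00+3.12)/2 = 1.56, v̄ = (0.00+2.27)/2 = 1.135 → q = 6.6×1.56×1.135 = 11.69 ft³/s
Panel 2-3: Δb = 4.8 ft, d̄ = (3.12+3.04)/2 = 3.08, v̄ = (2.27+2.15)/2 = 2.21 → q = 4.8×3.08×2.21 = 32.67 ft³/s
Panel 3-4: Δb = 7.2 ft, d̄ = (3.04+0.00)/2 = 1.52, v̄ = (2.15+0.00)/2 = 1.075 → q = 7.2×1.52×1.075 = 11.76 ft³/s
Q = Σ q = 56.12 ft³/s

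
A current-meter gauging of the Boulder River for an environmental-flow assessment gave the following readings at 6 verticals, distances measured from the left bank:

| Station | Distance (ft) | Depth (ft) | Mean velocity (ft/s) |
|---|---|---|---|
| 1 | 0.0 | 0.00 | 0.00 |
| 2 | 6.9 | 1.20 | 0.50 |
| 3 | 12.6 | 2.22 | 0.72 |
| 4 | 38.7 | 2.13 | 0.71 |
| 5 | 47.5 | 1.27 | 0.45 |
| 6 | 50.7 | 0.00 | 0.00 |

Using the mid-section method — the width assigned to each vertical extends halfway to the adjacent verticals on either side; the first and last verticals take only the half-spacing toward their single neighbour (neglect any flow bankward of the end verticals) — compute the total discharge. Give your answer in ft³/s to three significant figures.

59.0 ft³/s

w_2 = (12.6 − 0.0)/2 = 6.3 ft; q_2 = 0.50 × 1.20 × 6.3 = 3.780 ft³/s
w_3 = (38.7 − 6.9)/2 = 15.9 ft; q_3 = 0.72 × 2.22 × 15.9 = 25.41 ft³/s
w_4 = (47.5 − 12.6)/2 = 17.45 ft; q_4 = 0.71 × 2.13 × 17.45 = 26.39 ft³/s
w_5 = (50.7 − 38.7)/2 = 6 ft; q_5 = 0.45 × 1.27 × 6 = 3.429 ft³/s
Stations 1, 6 contribute zero (depth or velocity is 0).
Q = Σ qᵢ = 59.01 ft³/s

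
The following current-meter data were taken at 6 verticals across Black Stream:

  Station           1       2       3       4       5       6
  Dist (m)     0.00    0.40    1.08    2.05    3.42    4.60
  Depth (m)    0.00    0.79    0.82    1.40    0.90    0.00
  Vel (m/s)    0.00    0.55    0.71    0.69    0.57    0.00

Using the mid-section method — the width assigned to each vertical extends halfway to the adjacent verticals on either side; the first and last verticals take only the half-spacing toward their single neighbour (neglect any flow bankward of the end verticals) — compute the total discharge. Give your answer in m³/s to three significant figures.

2.50 m³/s

w_2 = (1.08 − 0.00)/2 = 0.54 m; q_2 = 0.55 × 0.79 × 0.54 = 0.2346 m³/s
w_3 = (2.05 − 0.40)/2 = 0.825 m; q_3 = 0.71 × 0.82 × 0.825 = 0.4803 m³/s
w_4 = (3.42 − 1.08)/2 = 1.17 m; q_4 = 0.69 × 1.40 × 1.17 = 1.130 m³/s
w_5 = (4.60 − 2.05)/2 = 1.275 m; q_5 = 0.57 × 0.90 × 1.275 = 0.6541 m³/s
Stations 1, 6 contribute zero (depth or velocity is 0).
Q = Σ qᵢ = 2.499 m³/s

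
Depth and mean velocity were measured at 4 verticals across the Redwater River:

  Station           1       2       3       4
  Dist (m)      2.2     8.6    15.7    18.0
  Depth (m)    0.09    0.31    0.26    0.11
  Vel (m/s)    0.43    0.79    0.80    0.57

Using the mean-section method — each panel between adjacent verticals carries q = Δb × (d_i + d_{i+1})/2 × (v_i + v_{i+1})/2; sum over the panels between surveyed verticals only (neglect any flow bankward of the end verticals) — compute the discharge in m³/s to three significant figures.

2.68 m³/s

Panel 1-2: Δb = 6.4 m, d̄ = (0.09+0.31)/2 = 0.2, v̄ = (0.43+0.79)/2 = 0.61 → q = 6.4×0.2×0.61 = 0.7808 m³/s
Panel 2-3: Δb = 7.1 m, d̄ = (0.31+0.26)/2 = 0.285, v̄ = (0.79+0.80)/2 = 0.795 → q = 7.1×0.285×0.795 = 1.609 m³/s
Panel 3-4: Δb = 2.3 m, d̄ = (0.26+0.11)/2 = 0.185, v̄ = (0.80+0.57)/2 = 0.685 → q = 2.3×0.185×0.685 = 0.2915 m³/s
Q = Σ q = 2.681 m³/s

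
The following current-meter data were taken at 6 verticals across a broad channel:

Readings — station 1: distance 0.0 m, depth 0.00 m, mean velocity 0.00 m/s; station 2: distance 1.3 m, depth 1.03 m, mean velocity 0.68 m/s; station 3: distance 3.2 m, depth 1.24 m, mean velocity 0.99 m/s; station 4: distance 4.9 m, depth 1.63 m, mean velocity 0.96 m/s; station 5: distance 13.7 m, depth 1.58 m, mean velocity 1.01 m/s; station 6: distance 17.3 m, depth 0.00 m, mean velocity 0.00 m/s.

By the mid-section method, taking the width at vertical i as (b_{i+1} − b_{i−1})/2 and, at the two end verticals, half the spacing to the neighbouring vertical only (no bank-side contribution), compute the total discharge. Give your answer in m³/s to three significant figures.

w_2 = (3.2 − 0.0)/2 = 1.6 m; q_2 = 0.68 × 1.03 × 1.6 = 1.121 m³/s
w_3 = (4.9 − 1.3)/2 = 1.8 m; q_3 = 0.99 × 1.24 × 1.8 = 2.210 m³/s
w_4 = (13.7 − 3.2)/2 = 5.25 m; q_4 = 0.96 × 1.63 × 5.25 = 8.215 m³/s
w_5 = (17.3 − 4.9)/2 = 6.2 m; q_5 = 1.01 × 1.58 × 6.2 = 9.894 m³/s
Stations 1, 6 contribute zero (depth or velocity is 0).
Q = Σ qᵢ = 21.44 m³/s

21.4 m³/s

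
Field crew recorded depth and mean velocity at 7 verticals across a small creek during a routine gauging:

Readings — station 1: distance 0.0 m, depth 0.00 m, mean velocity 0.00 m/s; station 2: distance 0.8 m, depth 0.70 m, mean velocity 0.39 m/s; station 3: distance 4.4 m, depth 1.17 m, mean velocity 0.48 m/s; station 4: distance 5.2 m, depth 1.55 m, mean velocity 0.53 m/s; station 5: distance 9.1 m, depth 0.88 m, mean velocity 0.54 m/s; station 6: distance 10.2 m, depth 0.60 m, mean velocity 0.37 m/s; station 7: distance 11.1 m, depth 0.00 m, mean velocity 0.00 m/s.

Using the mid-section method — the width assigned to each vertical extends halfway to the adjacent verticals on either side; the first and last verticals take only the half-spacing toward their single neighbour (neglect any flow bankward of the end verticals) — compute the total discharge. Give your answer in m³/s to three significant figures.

5.18 m³/s

w_2 = (4.4 − 0.0)/2 = 2.2 m; q_2 = 0.39 × 0.70 × 2.2 = 0.6006 m³/s
w_3 = (5.2 − 0.8)/2 = 2.2 m; q_3 = 0.48 × 1.17 × 2.2 = 1.236 m³/s
w_4 = (9.1 − 4.4)/2 = 2.35 m; q_4 = 0.53 × 1.55 × 2.35 = 1.931 m³/s
w_5 = (10.2 − 5.2)/2 = 2.5 m; q_5 = 0.54 × 0.88 × 2.5 = 1.188 m³/s
w_6 = (11.1 − 9.1)/2 = 1 m; q_6 = 0.37 × 0.60 × 1 = 0.2220 m³/s
Stations 1, 7 contribute zero (depth or velocity is 0).
Q = Σ qᵢ = 5.177 m³/s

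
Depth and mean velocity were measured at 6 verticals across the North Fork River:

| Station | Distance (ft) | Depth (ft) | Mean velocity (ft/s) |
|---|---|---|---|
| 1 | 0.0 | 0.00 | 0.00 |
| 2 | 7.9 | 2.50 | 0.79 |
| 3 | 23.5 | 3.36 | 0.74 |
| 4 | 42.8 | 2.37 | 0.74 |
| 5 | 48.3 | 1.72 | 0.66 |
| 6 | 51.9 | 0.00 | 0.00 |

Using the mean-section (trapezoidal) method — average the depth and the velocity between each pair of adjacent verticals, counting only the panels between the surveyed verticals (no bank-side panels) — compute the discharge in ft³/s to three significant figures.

88.7 ft³/s

Panel 1-2: Δb = 7.9 ft, d̄ = (0.00+2.50)/2 = 1.25, v̄ = (0.00+0.79)/2 = 0.395 → q = 7.9×1.25×0.395 = 3.901 ft³/s
Panel 2-3: Δb = 15.6 ft, d̄ = (2.50+3.36)/2 = 2.93, v̄ = (0.79+0.74)/2 = 0.765 → q = 15.6×2.93×0.765 = 34.97 ft³/s
Panel 3-4: Δb = 19.3 ft, d̄ = (3.36+2.37)/2 = 2.865, v̄ = (0.74+0.74)/2 = 0.74 → q = 19.3×2.865×0.74 = 40.92 ft³/s
Panel 4-5: Δb = 5.5 ft, d̄ = (2.37+1.72)/2 = 2.045, v̄ = (0.74+0.66)/2 = 0.7 → q = 5.5×2.045×0.7 = 7.873 ft³/s
Panel 5-6: Δb = 3.6 ft, d̄ = (1.72+0.00)/2 = 0.86, v̄ = (0.66+0.00)/2 = 0.33 → q = 3.6×0.86×0.33 = 1.022 ft³/s
Q = Σ q = 88.68 ft³/s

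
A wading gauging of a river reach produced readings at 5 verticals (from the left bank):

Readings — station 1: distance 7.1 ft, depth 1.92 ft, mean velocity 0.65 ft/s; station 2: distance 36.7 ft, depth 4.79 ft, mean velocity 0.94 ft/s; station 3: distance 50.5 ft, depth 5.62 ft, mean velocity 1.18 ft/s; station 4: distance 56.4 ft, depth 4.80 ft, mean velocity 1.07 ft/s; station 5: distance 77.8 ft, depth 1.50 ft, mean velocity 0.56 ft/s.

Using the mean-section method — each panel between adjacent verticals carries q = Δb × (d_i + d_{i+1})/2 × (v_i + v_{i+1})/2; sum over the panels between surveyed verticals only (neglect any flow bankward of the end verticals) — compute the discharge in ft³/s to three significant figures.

245 ft³/s

Panel 1-2: Δb = 29.6 ft, d̄ = (1.92+4.79)/2 = 3.355, v̄ = (0.65+0.94)/2 = 0.795 → q = 29.6×3.355×0.795 = 78.95 ft³/s
Panel 2-3: Δb = 13.8 ft, d̄ = (4.79+5.62)/2 = 5.205, v̄ = (0.94+1.18)/2 = 1.06 → q = 13.8×5.205×1.06 = 76.14 ft³/s
Panel 3-4: Δb = 5.9 ft, d̄ = (5.62+4.80)/2 = 5.21, v̄ = (1.18+1.07)/2 = 1.125 → q = 5.9×5.21×1.125 = 34.58 ft³/s
Panel 4-5: Δb = 21.4 ft, d̄ = (4.80+1.50)/2 = 3.15, v̄ = (1.07+0.56)/2 = 0.815 → q = 21.4×3.15×0.815 = 54.94 ft³/s
Q = Σ q = 244.6 ft³/s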